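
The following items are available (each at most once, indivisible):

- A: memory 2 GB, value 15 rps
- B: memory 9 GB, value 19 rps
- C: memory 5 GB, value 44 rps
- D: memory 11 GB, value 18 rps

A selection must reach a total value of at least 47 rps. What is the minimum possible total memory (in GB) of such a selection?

Subsets with value ≥ 47, sorted by total memory:
- A+C: memory 7, value 59
- B+C: memory 14, value 63
Minimum memory: 7 GB.

7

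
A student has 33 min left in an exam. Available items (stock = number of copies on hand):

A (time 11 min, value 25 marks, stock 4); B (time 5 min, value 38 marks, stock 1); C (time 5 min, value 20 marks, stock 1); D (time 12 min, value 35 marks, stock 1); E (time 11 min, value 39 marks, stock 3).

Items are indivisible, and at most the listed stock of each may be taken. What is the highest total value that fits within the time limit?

Best selections within time 33 and stock limits:
- 1×B + 1×C + 2×E: time 32, value 136
- 1×B + 1×C + 1×D + 1×E: time 33, value 132
- 1×A + 1×B + 1×C + 1×E: time 32, value 122
Best: 136 marks.

136 marks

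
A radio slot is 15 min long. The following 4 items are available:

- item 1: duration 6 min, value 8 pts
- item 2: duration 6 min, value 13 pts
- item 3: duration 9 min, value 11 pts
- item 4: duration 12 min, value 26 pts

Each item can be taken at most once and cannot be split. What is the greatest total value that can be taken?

26 pts

Check high-value combinations within 15 min:
- item 4: duration 12, value 26
- item 2+item 3: duration 6+9=15, value 13+11=24
- item 1+item 2: duration 6+6=12, value 8+13=21
- item 1+item 3: duration 6+9=15, value 8+11=19
- item 2: duration 6, value 13
Best: 26 pts.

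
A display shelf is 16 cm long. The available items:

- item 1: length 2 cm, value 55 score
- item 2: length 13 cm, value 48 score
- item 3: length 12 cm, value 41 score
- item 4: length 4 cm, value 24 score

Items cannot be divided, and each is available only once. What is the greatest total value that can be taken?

Check high-value combinations within 16 cm:
- item 1+item 2: length 2+13=15, value 55+48=103
- item 1+item 3: length 2+12=14, value 55+41=96
- item 1+item 4: length 2+4=6, value 55+24=79
- item 3+item 4: length 12+4=16, value 41+24=65
- item 1: length 2, value 55
Best: 103 score.

103 score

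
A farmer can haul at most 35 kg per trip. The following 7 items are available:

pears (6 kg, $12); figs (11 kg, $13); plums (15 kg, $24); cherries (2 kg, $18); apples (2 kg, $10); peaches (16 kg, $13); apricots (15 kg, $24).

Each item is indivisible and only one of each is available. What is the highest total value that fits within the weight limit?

Check high-value combinations within 35 kg:
- plums+cherries+apples+apricots: weight 15+2+2+15=34, value 24+18+10+24=76
- pears+figs+plums+cherries: weight 6+11+15+2=34, value 12+13+24+18=67
- pears+figs+cherries+apricots: weight 6+11+2+15=34, value 12+13+18+24=67
- plums+cherries+apricots: weight 15+2+15=32, value 24+18+24=66
- figs+plums+cherries+apples: weight 11+15+2+2=30, value 13+24+18+10=65
Best: $76.

$76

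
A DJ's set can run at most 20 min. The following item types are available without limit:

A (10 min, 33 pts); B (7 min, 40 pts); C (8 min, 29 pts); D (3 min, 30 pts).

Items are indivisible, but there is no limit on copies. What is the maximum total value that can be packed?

180 pts

Best value-per-unit is D at 30/3, and filling with it alone uses duration 6×3=18. No mix of the others beats 6×30 = 180.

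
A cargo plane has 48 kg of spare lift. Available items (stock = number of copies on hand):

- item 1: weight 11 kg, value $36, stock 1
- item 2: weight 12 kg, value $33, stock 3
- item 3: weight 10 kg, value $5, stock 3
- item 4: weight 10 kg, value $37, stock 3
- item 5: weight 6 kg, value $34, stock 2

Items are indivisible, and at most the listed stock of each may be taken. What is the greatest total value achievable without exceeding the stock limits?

Top feasible selections:
- 1×item 1 + 3×item 4 + 1×item 5: weight 47, value 181
- 3×item 4 + 2×item 5: weight 42, value 179
- 1×item 1 + 2×item 4 + 2×item 5: weight 43, value 178
- 1×item 2 + 3×item 4 + 1×item 5: weight 48, value 178
Best: $181.

$181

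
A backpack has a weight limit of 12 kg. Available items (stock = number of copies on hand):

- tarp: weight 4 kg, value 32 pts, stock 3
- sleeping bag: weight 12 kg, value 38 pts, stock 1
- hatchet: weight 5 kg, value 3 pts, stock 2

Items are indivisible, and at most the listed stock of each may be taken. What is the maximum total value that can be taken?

Best selections within weight 12 and stock limits:
- 3×tarp: weight 12, value 96
- 2×tarp: weight 8, value 64
- 1×sleeping bag: weight 12, value 38
- 1×tarp + 1×hatchet: weight 9, value 35
Best: 96 pts.

96 pts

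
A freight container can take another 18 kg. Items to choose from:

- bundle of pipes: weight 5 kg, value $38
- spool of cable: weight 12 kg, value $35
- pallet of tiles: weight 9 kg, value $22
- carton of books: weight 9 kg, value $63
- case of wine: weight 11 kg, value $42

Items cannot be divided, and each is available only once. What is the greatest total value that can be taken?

$101

This is a 0/1 knapsack; check combinations near the capacity.
- bundle of pipes+carton of books: weight 5+9=14, value 38+63=101
- pallet of tiles+carton of books: weight 9+9=18, value 22+63=85
- bundle of pipes+case of wine: weight 5+11=16, value 38+42=80
- bundle of pipes+spool of cable: weight 5+12=17, value 38+35=73
Best: $101.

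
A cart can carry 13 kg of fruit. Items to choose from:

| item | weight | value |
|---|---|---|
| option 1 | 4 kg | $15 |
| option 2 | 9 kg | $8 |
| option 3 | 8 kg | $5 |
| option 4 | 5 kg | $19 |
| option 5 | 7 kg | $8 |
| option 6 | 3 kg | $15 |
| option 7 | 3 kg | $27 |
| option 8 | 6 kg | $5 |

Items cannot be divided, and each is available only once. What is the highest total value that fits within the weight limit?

$61

This is a 0/1 knapsack; check combinations near the capacity.
- option 4+option 6+option 7: weight 5+3+3=11, value 19+15+27=61
- option 1+option 4+option 7: weight 4+5+3=12, value 15+19+27=61
- option 1+option 6+option 7: weight 4+3+3=10, value 15+15+27=57
- option 5+option 6+option 7: weight 7+3+3=13, value 8+15+27=50
- option 1+option 4+option 6: weight 4+5+3=12, value 15+19+15=49
Best: $61.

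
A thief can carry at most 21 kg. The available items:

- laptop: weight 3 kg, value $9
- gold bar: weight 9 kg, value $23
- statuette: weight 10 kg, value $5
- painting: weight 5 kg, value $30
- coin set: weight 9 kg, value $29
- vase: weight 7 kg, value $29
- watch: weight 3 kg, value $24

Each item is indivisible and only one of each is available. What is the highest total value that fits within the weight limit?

$92

This is a 0/1 knapsack; check combinations near the capacity.
- laptop+painting+vase+watch: weight 3+5+7+3=18, value 9+30+29+24=92
- laptop+painting+coin set+watch: weight 3+5+9+3=20, value 9+30+29+24=92
- painting+coin set+vase: weight 5+9+7=21, value 30+29+29=88
- laptop+gold bar+painting+watch: weight 3+9+5+3=20, value 9+23+30+24=86
Best: $92.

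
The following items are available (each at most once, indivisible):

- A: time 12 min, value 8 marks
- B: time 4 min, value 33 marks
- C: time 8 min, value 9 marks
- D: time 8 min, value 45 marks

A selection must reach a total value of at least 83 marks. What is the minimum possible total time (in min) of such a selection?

20

Subsets with value ≥ 83, sorted by total time:
- B+C+D: time 20, value 87
- A+B+D: time 24, value 86
- A+B+C+D: time 32, value 95
Minimum time: 20 min.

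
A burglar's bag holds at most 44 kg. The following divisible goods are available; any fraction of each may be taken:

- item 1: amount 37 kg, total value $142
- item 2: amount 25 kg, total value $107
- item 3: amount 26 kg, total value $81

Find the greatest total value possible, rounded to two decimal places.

179.92

Take in order of value per unit:
- item 2 (107/25 per unit): all 25 → value 107, running total 107.00
- item 1 (142/37 per unit): 19 of 37 → value 19×142/37 = 72.9189, running total 179.92
Total 179.92.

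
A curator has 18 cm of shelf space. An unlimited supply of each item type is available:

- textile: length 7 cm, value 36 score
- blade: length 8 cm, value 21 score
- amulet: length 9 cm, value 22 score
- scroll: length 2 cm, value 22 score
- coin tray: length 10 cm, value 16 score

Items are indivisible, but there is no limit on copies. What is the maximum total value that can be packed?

198 score

Best value-per-unit is scroll at 22/2, and filling with it alone uses length 9×2=18. No mix of the others beats 9×22 = 198.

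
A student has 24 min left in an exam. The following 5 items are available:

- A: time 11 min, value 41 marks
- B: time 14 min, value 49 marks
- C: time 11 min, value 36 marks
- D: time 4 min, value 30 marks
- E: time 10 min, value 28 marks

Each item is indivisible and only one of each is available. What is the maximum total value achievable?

79 marks

This is a 0/1 knapsack; check combinations near the capacity.
- B+D: time 14+4=18, value 49+30=79
- A+C: time 11+11=22, value 41+36=77
- B+E: time 14+10=24, value 49+28=77
Best: 79 marks.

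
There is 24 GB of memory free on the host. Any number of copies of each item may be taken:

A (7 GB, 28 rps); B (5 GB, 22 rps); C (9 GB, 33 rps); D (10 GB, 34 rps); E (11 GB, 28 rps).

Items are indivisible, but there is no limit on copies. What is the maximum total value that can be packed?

Best value-per-unit is B at 22/5; filling with it alone gives 4×22 = 88.
Optimal mix: 2×A + 2×B → memory 24, value 100.

100 rps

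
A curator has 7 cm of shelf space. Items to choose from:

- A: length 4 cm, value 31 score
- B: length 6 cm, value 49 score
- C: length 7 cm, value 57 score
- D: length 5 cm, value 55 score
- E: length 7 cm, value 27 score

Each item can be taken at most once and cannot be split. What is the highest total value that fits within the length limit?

Check high-value combinations within 7 cm:
- C: length 7, value 57
- D: length 5, value 55
- B: length 6, value 49
- A: length 4, value 31
- E: length 7, value 27
Best: 57 score.

57 score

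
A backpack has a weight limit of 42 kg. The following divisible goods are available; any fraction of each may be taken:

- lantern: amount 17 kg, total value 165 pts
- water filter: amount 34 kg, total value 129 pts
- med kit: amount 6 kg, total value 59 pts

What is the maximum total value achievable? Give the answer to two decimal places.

Take in order of value per unit:
- med kit (59/6 per unit): all 6 → value 59, running total 59.00
- lantern (165/17 per unit): all 17 → value 165, running total 224.00
- water filter (129/34 per unit): 19 of 34 → value 19×129/34 = 72.0882, running total 296.09
Total 296.09.

296.09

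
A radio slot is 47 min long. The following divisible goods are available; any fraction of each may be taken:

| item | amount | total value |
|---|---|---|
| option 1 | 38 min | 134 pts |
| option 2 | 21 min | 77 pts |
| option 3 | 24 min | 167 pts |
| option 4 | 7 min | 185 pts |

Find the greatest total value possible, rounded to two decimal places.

410.67

Take in order of value per unit:
- option 4 (185/7 per unit): all 7 → value 185, running total 185.00
- option 3 (167/24 per unit): all 24 → value 167, running total 352.00
- option 2 (77/21 per unit): 16 of 21 → value 16×77/21 = 58.6667, running total 410.67
Total 410.67.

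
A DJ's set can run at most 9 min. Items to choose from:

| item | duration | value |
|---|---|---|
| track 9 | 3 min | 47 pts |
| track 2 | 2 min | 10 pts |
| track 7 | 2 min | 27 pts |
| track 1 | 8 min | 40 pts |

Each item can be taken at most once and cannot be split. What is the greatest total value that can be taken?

84 pts

Check high-value combinations within 9 min:
- track 9+track 2+track 7: duration 3+2+2=7, value 47+10+27=84
- track 9+track 7: duration 3+2=5, value 47+27=74
- track 9+track 2: duration 3+2=5, value 47+10=57
Best: 84 pts.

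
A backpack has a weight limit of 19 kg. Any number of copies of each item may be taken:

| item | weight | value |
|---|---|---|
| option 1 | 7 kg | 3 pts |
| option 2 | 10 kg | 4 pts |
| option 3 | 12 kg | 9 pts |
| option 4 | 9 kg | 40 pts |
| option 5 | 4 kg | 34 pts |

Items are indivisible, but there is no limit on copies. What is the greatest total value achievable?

136 pts

Best value-per-unit is option 5 at 34/4, and filling with it alone uses weight 4×4=16. No mix of the others beats 4×34 = 136.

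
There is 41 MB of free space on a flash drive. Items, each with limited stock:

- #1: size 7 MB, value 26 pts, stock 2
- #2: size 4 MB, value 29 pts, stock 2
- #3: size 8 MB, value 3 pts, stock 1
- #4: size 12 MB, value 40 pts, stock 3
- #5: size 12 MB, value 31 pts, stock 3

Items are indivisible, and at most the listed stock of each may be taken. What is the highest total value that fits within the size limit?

164 pts

Top feasible selections:
- 1×#1 + 2×#2 + 2×#4: size 39, value 164
- 1×#1 + 2×#2 + 1×#4 + 1×#5: size 39, value 155
Best: 164 pts.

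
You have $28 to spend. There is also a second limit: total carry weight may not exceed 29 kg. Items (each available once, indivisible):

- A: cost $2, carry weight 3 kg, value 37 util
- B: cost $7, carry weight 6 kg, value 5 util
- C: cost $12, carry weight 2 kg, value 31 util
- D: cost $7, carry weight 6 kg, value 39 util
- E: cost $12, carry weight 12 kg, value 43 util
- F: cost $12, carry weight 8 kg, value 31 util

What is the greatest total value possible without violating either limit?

Feasible sets respecting both limits:
- A+B+D+E: cost 28, carry weight 27, value 124
- A+D+E: cost 21, carry weight 21, value 119
- A+B+C+D: cost 28, carry weight 17, value 112
- A+B+D+F: cost 28, carry weight 23, value 112
Best: 124 util.

124 util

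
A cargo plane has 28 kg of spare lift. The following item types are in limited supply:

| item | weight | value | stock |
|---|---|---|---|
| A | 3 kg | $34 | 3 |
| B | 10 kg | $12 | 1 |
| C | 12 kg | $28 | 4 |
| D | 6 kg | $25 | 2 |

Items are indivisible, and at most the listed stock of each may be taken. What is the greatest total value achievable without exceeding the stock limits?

Top feasible selections:
- 3×A + 1×C + 1×D: weight 27, value 155
- 3×A + 2×D: weight 21, value 152
- 3×A + 1×B + 1×D: weight 25, value 139
- 3×A + 1×C: weight 21, value 130
Best: $155.

$155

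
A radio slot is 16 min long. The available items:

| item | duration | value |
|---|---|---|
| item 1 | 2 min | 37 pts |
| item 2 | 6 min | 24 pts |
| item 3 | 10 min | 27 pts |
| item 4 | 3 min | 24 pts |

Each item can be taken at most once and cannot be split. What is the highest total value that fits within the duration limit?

Check high-value combinations within 16 min:
- item 1+item 3+item 4: duration 2+10+3=15, value 37+27+24=88
- item 1+item 2+item 4: duration 2+6+3=11, value 37+24+24=85
- item 1+item 3: duration 2+10=12, value 37+27=64
- item 1+item 4: duration 2+3=5, value 37+24=61
- item 1+item 2: duration 2+6=8, value 37+24=61
Best: 88 pts.

88 pts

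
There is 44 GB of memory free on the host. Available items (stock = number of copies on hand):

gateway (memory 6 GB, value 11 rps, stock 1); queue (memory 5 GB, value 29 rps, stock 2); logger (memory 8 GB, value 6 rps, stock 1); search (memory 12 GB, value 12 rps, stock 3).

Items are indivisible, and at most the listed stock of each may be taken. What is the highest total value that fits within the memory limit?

93 rps

Top feasible selections:
- 1×gateway + 2×queue + 2×search: memory 40, value 93
- 2×queue + 1×logger + 2×search: memory 42, value 88
- 1×gateway + 2×queue + 1×logger + 1×search: memory 36, value 87
- 2×queue + 2×search: memory 34, value 82
Best: 93 rps.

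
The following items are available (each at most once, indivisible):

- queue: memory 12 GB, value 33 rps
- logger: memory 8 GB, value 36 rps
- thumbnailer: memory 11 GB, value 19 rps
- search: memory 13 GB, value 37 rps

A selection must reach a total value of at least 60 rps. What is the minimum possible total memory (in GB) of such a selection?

20

Subsets with value ≥ 60, sorted by total memory:
- queue+logger: memory 20, value 69
- logger+search: memory 21, value 73
Minimum memory: 20 GB.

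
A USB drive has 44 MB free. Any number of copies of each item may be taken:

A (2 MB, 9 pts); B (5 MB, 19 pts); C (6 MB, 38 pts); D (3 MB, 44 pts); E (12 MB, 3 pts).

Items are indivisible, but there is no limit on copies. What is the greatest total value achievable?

Best value-per-unit is D at 44/3; filling with it alone gives 14×44 = 616.
Optimal mix: 1×A + 14×D → size 44, value 625.

625 pts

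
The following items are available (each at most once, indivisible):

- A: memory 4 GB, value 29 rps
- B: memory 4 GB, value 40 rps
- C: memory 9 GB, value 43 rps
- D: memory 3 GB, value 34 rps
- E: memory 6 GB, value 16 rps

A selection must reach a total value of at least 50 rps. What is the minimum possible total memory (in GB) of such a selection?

Subsets with value ≥ 50, sorted by total memory:
- B+D: memory 7, value 74
- A+D: memory 7, value 63
- A+B: memory 8, value 69
Minimum memory: 7 GB.

7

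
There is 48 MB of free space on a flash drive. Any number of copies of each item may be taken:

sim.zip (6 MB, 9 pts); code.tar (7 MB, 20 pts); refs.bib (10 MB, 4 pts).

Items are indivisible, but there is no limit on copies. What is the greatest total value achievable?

Best value-per-unit is code.tar at 20/7; filling with it alone gives 6×20 = 120.
Optimal mix: 1×sim.zip + 6×code.tar → size 48, value 129.

129 pts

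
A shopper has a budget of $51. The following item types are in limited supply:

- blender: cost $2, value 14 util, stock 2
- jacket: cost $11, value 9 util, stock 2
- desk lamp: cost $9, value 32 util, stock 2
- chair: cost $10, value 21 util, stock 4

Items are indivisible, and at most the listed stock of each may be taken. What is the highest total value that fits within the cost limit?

Best selections within cost 51 and stock limits:
- 1×blender + 2×desk lamp + 3×chair: cost 50, value 141
- 2×blender + 2×desk lamp + 2×chair: cost 42, value 134
- 1×blender + 1×desk lamp + 4×chair: cost 51, value 130
Best: 141 util.

141 util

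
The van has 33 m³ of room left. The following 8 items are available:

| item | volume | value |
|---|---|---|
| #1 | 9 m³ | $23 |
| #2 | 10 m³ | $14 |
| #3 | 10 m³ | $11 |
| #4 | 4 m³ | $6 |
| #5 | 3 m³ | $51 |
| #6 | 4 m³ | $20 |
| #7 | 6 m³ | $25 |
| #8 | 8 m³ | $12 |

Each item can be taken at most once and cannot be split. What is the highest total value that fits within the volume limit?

Check high-value combinations within 33 m³:
- #1+#2+#5+#6+#7: volume 9+10+3+4+6=32, value 23+14+51+20+25=133
- #1+#5+#6+#7+#8: volume 9+3+4+6+8=30, value 23+51+20+25+12=131
- #1+#3+#5+#6+#7: volume 9+10+3+4+6=32, value 23+11+51+20+25=130
- #1+#4+#5+#6+#7: volume 9+4+3+4+6=26, value 23+6+51+20+25=125
Best: $133.

$133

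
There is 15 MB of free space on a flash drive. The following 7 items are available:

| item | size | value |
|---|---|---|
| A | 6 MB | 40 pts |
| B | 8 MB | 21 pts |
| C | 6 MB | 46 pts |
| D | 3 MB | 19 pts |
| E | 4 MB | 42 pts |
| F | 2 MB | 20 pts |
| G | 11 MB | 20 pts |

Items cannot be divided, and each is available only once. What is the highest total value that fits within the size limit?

127 pts

Check high-value combinations within 15 MB:
- C+D+E+F: size 6+3+4+2=15, value 46+19+42+20=127
- A+D+E+F: size 6+3+4+2=15, value 40+19+42+20=121
- C+E+F: size 6+4+2=12, value 46+42+20=108
- C+D+E: size 6+3+4=13, value 46+19+42=107
- A+C+F: size 6+6+2=14, value 40+46+20=106
Best: 127 pts.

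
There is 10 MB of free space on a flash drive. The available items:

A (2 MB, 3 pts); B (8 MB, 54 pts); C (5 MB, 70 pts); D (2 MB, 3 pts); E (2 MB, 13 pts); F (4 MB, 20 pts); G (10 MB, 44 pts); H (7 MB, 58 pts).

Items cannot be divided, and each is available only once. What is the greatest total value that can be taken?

Check high-value combinations within 10 MB:
- C+F: size 5+4=9, value 70+20=90
- A+C+E: size 2+5+2=9, value 3+70+13=86
- C+D+E: size 5+2+2=9, value 70+3+13=86
Best: 90 pts.

90 pts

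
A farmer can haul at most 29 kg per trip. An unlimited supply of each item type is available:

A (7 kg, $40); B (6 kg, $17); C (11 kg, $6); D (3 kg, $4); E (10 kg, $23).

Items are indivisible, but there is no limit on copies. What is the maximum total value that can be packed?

$160

Best value-per-unit is A at 40/7, and filling with it alone uses weight 4×7=28. No mix of the others beats 4×40 = 160.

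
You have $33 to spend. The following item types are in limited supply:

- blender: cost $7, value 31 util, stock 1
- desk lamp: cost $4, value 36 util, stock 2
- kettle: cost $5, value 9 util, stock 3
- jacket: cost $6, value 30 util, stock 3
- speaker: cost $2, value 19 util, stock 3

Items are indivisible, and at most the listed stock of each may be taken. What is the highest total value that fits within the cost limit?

Best selections within cost 33 and stock limits:
- 1×blender + 2×desk lamp + 2×jacket + 3×speaker: cost 33, value 220
- 2×desk lamp + 3×jacket + 3×speaker: cost 32, value 219
Best: 220 util.

220 util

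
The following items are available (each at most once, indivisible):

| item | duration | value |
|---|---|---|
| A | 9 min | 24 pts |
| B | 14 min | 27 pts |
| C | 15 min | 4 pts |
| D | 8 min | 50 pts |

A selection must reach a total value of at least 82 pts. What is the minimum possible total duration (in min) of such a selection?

Subsets with value ≥ 82, sorted by total duration:
- A+B+D: duration 31, value 101
- A+B+C+D: duration 46, value 105
Minimum duration: 31 min.

31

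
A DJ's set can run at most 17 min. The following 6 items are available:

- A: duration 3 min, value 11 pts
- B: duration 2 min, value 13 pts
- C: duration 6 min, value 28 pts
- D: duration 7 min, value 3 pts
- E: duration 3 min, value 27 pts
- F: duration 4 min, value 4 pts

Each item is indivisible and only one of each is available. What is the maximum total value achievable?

Check high-value combinations within 17 min:
- A+B+C+E: duration 3+2+6+3=14, value 11+13+28+27=79
- B+C+E+F: duration 2+6+3+4=15, value 13+28+27+4=72
- A+C+E+F: duration 3+6+3+4=16, value 11+28+27+4=70
- B+C+E: duration 2+6+3=11, value 13+28+27=68
Best: 79 pts.

79 pts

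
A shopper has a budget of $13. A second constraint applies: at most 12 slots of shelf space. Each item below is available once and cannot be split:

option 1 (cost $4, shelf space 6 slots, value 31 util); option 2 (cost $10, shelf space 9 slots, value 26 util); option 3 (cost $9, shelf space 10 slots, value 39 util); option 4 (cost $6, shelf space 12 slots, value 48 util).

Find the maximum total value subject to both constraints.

48 util

Feasible sets respecting both limits:
- option 4: cost 6, shelf space 12, value 48
- option 3: cost 9, shelf space 10, value 39
- option 1: cost 4, shelf space 6, value 31
- option 2: cost 10, shelf space 9, value 26
Best: 48 util.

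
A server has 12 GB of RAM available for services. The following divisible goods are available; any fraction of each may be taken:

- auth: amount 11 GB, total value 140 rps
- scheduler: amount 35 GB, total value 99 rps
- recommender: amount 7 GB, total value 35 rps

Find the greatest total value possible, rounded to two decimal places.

Take in order of value per unit:
- auth (140/11 per unit): all 11 → value 140, running total 140.00
- recommender (35/7 per unit): 1 of 7 → value 1×35/7 = 5.0000, running total 145.00
Total 145.00.

145.00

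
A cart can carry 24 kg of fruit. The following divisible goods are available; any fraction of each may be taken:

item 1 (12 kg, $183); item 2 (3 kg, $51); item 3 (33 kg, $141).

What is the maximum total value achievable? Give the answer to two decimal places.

272.45

Take in order of value per unit:
- item 2 (51/3 per unit): all 3 → value 51, running total 51.00
- item 1 (183/12 per unit): all 12 → value 183, running total 234.00
- item 3 (141/33 per unit): 9 of 33 → value 9×141/33 = 38.4545, running total 272.45
Total 272.45.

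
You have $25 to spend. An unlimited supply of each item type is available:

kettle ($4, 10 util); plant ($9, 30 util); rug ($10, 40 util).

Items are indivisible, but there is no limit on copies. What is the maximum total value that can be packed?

90 util

Best value-per-unit is rug at 40/10; filling with it alone gives 2×40 = 80.
Optimal mix: 1×kettle + 2×rug → cost 24, value 90.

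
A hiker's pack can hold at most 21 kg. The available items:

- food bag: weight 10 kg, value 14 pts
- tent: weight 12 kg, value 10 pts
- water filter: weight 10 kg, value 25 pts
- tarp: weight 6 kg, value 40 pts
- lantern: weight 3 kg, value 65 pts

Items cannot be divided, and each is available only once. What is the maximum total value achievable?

130 pts

Check high-value combinations within 21 kg:
- water filter+tarp+lantern: weight 10+6+3=19, value 25+40+65=130
- food bag+tarp+lantern: weight 10+6+3=19, value 14+40+65=119
- tent+tarp+lantern: weight 12+6+3=21, value 10+40+65=115
- tarp+lantern: weight 6+3=9, value 40+65=105
Best: 130 pts.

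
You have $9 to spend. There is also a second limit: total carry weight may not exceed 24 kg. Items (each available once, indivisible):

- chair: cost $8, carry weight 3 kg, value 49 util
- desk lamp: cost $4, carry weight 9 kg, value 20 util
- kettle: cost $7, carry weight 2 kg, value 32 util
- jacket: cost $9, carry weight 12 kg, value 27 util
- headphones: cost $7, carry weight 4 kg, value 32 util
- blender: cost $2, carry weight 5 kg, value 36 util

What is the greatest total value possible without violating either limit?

Feasible sets respecting both limits:
- kettle+blender: cost 9, carry weight 7, value 68
- headphones+blender: cost 9, carry weight 9, value 68
- desk lamp+blender: cost 6, carry weight 14, value 56
Best: 68 util.

68 util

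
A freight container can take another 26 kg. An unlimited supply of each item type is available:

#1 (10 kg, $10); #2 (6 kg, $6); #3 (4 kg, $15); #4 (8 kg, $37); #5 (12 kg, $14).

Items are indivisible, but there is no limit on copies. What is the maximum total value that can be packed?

$111

Best value-per-unit is #4 at 37/8, and filling with it alone uses weight 3×8=24. No mix of the others beats 3×37 = 111.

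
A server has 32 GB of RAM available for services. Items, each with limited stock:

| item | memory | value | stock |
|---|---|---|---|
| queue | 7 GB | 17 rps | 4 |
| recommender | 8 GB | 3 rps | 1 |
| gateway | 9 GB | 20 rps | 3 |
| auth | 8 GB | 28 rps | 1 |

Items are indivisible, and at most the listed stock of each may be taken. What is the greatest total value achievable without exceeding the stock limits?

82 rps

Top feasible selections:
- 2×queue + 1×gateway + 1×auth: memory 31, value 82
- 3×queue + 1×auth: memory 29, value 79
- 2×queue + 2×gateway: memory 32, value 74
- 3×queue + 1×gateway: memory 30, value 71
Best: 82 rps.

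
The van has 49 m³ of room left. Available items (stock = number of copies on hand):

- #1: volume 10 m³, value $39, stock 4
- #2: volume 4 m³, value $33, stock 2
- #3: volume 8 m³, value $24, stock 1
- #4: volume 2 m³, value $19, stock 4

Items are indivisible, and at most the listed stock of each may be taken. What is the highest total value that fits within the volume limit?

$259

Best selections within volume 49 and stock limits:
- 3×#1 + 2×#2 + 4×#4: volume 46, value 259
- 2×#1 + 2×#2 + 1×#3 + 4×#4: volume 44, value 244
Best: $259.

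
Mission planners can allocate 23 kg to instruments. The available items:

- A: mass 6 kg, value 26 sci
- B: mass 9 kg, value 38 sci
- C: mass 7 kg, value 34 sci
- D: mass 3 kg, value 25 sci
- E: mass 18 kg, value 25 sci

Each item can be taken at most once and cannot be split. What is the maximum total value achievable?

98 sci

Check high-value combinations within 23 kg:
- A+B+C: mass 6+9+7=22, value 26+38+34=98
- B+C+D: mass 9+7+3=19, value 38+34+25=97
- A+B+D: mass 6+9+3=18, value 26+38+25=89
- A+C+D: mass 6+7+3=16, value 26+34+25=85
- B+C: mass 9+7=16, value 38+34=72
Best: 98 sci.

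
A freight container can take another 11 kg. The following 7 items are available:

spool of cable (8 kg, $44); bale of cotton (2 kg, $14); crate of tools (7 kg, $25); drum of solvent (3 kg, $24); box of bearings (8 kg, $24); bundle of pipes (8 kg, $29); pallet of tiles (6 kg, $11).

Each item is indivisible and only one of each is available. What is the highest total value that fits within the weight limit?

Check high-value combinations within 11 kg:
- spool of cable+drum of solvent: weight 8+3=11, value 44+24=68
- spool of cable+bale of cotton: weight 8+2=10, value 44+14=58
- drum of solvent+bundle of pipes: weight 3+8=11, value 24+29=53
- crate of tools+drum of solvent: weight 7+3=10, value 25+24=49
- bale of cotton+drum of solvent+pallet of tiles: weight 2+3+6=11, value 14+24+11=49
Best: $68.

$68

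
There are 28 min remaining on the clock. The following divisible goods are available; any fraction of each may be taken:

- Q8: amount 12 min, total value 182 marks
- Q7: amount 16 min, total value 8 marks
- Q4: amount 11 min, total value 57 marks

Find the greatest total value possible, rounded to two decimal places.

241.50

Take in order of value per unit:
- Q8 (182/12 per unit): all 12 → value 182, running total 182.00
- Q4 (57/11 per unit): all 11 → value 57, running total 239.00
- Q7 (8/16 per unit): 5 of 16 → value 5×8/16 = 2.5000, running total 241.50
Total 241.50.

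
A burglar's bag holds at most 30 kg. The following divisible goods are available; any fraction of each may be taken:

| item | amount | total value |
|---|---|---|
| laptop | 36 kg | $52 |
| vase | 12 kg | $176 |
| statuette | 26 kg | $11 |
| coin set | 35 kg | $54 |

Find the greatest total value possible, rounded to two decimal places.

203.77

Take in order of value per unit:
- vase (176/12 per unit): all 12 → value 176, running total 176.00
- coin set (54/35 per unit): 18 of 35 → value 18×54/35 = 27.7714, running total 203.77
Total 203.77.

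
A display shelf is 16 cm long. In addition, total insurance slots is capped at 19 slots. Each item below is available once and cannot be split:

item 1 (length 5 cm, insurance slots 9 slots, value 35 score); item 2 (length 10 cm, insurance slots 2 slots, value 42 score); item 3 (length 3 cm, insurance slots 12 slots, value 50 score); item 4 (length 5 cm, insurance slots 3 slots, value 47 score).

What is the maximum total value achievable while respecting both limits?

97 score

Feasible sets respecting both limits:
- item 3+item 4: length 8, insurance slots 15, value 97
- item 2+item 3: length 13, insurance slots 14, value 92
- item 2+item 4: length 15, insurance slots 5, value 89
- item 1+item 4: length 10, insurance slots 12, value 82
Best: 97 score.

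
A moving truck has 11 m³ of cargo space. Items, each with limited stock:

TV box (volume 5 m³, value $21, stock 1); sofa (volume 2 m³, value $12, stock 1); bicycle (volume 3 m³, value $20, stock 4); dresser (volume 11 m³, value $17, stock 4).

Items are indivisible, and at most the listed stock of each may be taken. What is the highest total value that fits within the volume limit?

$72

Top feasible selections:
- 1×sofa + 3×bicycle: volume 11, value 72
- 1×TV box + 2×bicycle: volume 11, value 61
Best: $72.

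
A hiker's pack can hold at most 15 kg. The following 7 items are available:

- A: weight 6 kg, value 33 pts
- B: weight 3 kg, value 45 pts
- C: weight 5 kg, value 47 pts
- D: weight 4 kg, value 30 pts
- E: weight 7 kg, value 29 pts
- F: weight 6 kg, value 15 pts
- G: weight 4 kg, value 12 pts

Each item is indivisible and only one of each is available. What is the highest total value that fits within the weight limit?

125 pts

Check high-value combinations within 15 kg:
- A+B+C: weight 6+3+5=14, value 33+45+47=125
- B+C+D: weight 3+5+4=12, value 45+47+30=122
- B+C+E: weight 3+5+7=15, value 45+47+29=121
Best: 125 pts.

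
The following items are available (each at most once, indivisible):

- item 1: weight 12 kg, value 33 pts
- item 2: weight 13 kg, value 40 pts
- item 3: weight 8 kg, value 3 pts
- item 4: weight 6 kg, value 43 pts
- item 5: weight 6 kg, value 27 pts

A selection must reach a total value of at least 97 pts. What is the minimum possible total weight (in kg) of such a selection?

24

Subsets with value ≥ 97, sorted by total weight:
- item 1+item 4+item 5: weight 24, value 103
- item 2+item 4+item 5: weight 25, value 110
- item 1+item 2+item 4: weight 31, value 116
- item 1+item 2+item 5: weight 31, value 100
Minimum weight: 24 kg.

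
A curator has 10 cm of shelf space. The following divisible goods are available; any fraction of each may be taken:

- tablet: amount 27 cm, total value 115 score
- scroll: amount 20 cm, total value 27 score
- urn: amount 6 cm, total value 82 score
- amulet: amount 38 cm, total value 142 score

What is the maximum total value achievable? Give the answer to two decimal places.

Take in order of value per unit:
- urn (82/6 per unit): all 6 → value 82, running total 82.00
- tablet (115/27 per unit): 4 of 27 → value 4×115/27 = 17.0370, running total 99.04
Total 99.04.

99.04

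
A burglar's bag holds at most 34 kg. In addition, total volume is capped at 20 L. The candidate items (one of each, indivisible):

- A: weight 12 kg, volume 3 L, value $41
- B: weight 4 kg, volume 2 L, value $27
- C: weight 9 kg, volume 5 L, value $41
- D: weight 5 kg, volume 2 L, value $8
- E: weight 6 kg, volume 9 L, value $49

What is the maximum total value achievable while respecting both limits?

$158

Feasible sets respecting both limits:
- A+B+C+E: weight 31, volume 19, value 158
- A+C+D+E: weight 32, volume 19, value 139
- A+C+E: weight 27, volume 17, value 131
Best: $158.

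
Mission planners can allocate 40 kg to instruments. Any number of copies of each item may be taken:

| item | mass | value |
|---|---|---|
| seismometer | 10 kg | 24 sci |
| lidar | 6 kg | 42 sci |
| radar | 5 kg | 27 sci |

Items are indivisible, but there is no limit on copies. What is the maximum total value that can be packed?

Best value-per-unit is lidar at 42/6; filling with it alone gives 6×42 = 252.
Optimal mix: 5×lidar + 2×radar → mass 40, value 264.

264 sci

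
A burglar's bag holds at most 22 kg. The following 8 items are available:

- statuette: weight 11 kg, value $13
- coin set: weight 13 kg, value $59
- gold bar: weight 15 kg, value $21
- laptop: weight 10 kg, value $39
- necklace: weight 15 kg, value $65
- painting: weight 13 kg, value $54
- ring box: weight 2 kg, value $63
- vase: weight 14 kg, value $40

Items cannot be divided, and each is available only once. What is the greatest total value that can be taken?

This is a 0/1 knapsack; check combinations near the capacity.
- necklace+ring box: weight 15+2=17, value 65+63=128
- coin set+ring box: weight 13+2=15, value 59+63=122
- painting+ring box: weight 13+2=15, value 54+63=117
- ring box+vase: weight 2+14=16, value 63+40=103
- laptop+ring box: weight 10+2=12, value 39+63=102
Best: $128.

$128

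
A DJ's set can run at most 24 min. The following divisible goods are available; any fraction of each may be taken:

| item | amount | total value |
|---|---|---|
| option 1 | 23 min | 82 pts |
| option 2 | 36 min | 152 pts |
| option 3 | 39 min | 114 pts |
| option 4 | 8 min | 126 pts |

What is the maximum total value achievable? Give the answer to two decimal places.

Take in order of value per unit:
- option 4 (126/8 per unit): all 8 → value 126, running total 126.00
- option 2 (152/36 per unit): 16 of 36 → value 16×152/36 = 67.5556, running total 193.56
Total 193.56.

193.56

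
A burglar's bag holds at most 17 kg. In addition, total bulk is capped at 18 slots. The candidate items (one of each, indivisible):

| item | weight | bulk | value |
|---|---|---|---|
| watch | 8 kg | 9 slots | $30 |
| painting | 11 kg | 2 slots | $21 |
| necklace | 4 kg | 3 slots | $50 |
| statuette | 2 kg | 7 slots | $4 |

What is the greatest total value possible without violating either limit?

$80

Feasible sets respecting both limits:
- watch+necklace: weight 12, bulk 12, value 80
- painting+necklace+statuette: weight 17, bulk 12, value 75
- painting+necklace: weight 15, bulk 5, value 71
- necklace+statuette: weight 6, bulk 10, value 54
Best: $80.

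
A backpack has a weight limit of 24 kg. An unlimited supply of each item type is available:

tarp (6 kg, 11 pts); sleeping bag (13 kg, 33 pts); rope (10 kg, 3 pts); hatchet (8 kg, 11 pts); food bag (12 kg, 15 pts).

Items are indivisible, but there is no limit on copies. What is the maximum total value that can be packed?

Best value-per-unit is sleeping bag at 33/13; filling with it alone gives 1×33 = 33.
Optimal mix: 4×tarp → weight 24, value 44.

44 pts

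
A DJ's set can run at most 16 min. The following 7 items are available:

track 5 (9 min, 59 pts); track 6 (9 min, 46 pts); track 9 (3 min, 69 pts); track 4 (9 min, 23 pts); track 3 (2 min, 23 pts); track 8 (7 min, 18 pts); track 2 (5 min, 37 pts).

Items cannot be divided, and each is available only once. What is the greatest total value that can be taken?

Check high-value combinations within 16 min:
- track 5+track 9+track 3: duration 9+3+2=14, value 59+69+23=151
- track 6+track 9+track 3: duration 9+3+2=14, value 46+69+23=138
- track 9+track 3+track 2: duration 3+2+5=10, value 69+23+37=129
Best: 151 pts.

151 pts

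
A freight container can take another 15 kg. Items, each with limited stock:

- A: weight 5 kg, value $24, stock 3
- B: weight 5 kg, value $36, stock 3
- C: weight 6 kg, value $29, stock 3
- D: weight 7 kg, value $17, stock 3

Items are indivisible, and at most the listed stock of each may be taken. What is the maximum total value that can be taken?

Top feasible selections:
- 3×B: weight 15, value 108
- 1×A + 2×B: weight 15, value 96
- 2×A + 1×B: weight 15, value 84
- 2×B: weight 10, value 72
Best: $108.

$108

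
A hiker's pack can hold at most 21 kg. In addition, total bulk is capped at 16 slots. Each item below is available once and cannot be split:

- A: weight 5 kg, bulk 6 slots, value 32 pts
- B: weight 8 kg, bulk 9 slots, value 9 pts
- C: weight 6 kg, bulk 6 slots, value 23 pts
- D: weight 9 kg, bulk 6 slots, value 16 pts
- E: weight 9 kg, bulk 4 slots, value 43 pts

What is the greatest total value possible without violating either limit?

98 pts

Feasible sets respecting both limits:
- A+C+E: weight 20, bulk 16, value 98
- A+E: weight 14, bulk 10, value 75
- C+E: weight 15, bulk 10, value 66
Best: 98 pts.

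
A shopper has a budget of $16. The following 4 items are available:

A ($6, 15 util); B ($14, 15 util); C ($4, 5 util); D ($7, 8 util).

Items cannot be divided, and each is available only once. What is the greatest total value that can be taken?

23 util

Check high-value combinations within $16:
- A+D: cost 6+7=13, value 15+8=23
- A+C: cost 6+4=10, value 15+5=20
- A: cost 6, value 15
Best: 23 util.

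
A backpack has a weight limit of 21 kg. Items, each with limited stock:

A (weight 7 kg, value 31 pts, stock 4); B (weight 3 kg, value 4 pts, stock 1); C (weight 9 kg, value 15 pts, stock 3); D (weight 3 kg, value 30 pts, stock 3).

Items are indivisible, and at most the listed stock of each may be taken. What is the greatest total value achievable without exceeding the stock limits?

125 pts

Best selections within weight 21 and stock limits:
- 1×A + 1×B + 3×D: weight 19, value 125
- 2×A + 2×D: weight 20, value 122
- 1×A + 3×D: weight 16, value 121
Best: 125 pts.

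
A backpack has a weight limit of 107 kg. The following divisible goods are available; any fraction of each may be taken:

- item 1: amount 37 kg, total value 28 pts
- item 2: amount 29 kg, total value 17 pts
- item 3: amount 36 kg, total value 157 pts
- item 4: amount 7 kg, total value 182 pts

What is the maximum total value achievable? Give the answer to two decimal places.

382.83

Take in order of value per unit:
- item 4 (182/7 per unit): all 7 → value 182, running total 182.00
- item 3 (157/36 per unit): all 36 → value 157, running total 339.00
- item 1 (28/37 per unit): all 37 → value 28, running total 367.00
- item 2 (17/29 per unit): 27 of 29 → value 27×17/29 = 15.8276, running total 382.83
Total 382.83.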